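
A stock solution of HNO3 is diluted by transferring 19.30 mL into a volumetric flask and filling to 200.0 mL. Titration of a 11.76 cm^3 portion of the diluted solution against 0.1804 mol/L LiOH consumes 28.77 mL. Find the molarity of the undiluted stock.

4.57 M

n(LiOH) = 0.1804 x 0.02877 = 0.005190 mol.
n(HNO3) in the aliquot = 0.005190 mol.
[diluted HNO3] = 0.005190 / 0.01176 = 0.4413 M.
Dilution factor = 200.0/19.30 = 10.36, so [stock] = 0.4413 x 10.36 = 4.57 M.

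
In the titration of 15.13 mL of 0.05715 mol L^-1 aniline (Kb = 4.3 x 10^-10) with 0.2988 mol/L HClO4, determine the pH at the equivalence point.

n(C6H5NH2) = 0.05715 x 0.01513 = 0.0008647 mol; V(HClO4) at equivalence = 0.0008647/0.2988 = 0.002894 L.
At equivalence the base is fully converted to C6H5NH3+; total volume = 0.01802 L, so [C6H5NH3+] = 0.0008647/0.01802 = 0.04797 M.
Ka(C6H5NH3+) = Kw/Kb = 1.0e-14 / 4.3 x 10^-10 = 2.33e-5.
[H^+] = sqrt(Ka x [C6H5NH3+]) = sqrt(2.33e-5 x 0.04797) = 0.00106 M.
pH = -log(0.00106) = 2.98.

2.98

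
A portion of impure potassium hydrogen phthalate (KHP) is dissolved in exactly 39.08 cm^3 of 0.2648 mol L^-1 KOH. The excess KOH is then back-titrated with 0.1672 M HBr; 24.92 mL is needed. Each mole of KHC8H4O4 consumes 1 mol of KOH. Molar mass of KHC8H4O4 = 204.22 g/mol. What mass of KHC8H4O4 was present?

1.26 g

Total n(KOH) added = 0.2648 x 0.03908 = 0.01035 mol.
n(HBr) used = 0.1672 x 0.02492 = 0.004167 mol, which equals the excess n(KOH).
So n(KOH) consumed by the sample = 0.01035 - 0.004167 = 0.006182 mol.
n(KHC8H4O4) = 0.006182 / 1 = 0.006182 mol.
mass = 0.006182 mol x 204.22 g/mol = 1.26 g.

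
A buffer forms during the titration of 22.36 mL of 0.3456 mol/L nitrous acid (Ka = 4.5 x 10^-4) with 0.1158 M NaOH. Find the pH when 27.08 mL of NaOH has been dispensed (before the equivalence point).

3.18

Initial n(HNO2) = 0.3456 x 0.02236 = 0.007728 mol.
n(NaOH) added = 0.1158 x 0.02708 = 0.003136 mol, converting that many moles of HNO2 to NO2-.
Remaining n(HNO2) = 0.004592 mol; n(NO2-) = 0.003136 mol.
By Henderson-Hasselbalch, pH = pKa + log([A^-]/[HA]) = 3.35 + log(0.003136/0.004592) = 3.35 + (-0.17) = 3.18.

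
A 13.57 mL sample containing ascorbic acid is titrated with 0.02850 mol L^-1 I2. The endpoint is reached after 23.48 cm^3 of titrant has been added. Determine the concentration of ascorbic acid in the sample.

n(I2) = 0.02850 x 0.02348 = 0.0006692 mol.
From the balanced equation, 1 mol I2 reacts with 1 mol ascorbic acid, so n(ascorbic acid) = 0.0006692 x 1/1 = 0.0006692 mol.
[ascorbic acid] = 0.0006692 / 0.01357 L = 0.0493 M.

0.0493 M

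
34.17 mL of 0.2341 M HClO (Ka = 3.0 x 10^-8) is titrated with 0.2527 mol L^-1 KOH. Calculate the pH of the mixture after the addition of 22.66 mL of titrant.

Initial n(HClO) = 0.2341 x 0.03417 = 0.007999 mol.
n(KOH) added = 0.2527 x 0.02266 = 0.005726 mol, converting that many moles of HClO to ClO-.
Remaining n(HClO) = 0.002273 mol; n(ClO-) = 0.005726 mol.
By Henderson-Hasselbalch, pH = pKa + log([A^-]/[HA]) = 7.52 + log(0.005726/0.002273) = 7.52 + (+0.40) = 7.92.

7.92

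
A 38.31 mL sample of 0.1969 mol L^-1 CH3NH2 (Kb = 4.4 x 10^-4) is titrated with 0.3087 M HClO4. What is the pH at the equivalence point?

n(CH3NH2) = 0.1969 x 0.03831 = 0.007543 mol; V(HClO4) at equivalence = 0.007543/0.3087 = 0.02444 L.
At equivalence the base is fully converted to CH3NH3+; total volume = 0.06275 L, so [CH3NH3+] = 0.007543/0.06275 = 0.1202 M.
Ka(CH3NH3+) = Kw/Kb = 1.0e-14 / 4.4 x 10^-4 = 2.27e-11.
[H^+] = sqrt(Ka x [CH3NH3+]) = sqrt(2.27e-11 x 0.1202) = 1.65e-6 M.
pH = -log(1.65e-6) = 5.78.

5.78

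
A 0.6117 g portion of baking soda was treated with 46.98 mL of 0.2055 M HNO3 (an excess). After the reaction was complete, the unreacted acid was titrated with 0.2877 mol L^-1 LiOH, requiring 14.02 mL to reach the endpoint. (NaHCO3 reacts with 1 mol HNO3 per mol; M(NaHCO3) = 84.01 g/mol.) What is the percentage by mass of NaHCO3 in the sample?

Total n(HNO3) added = 0.2055 x 0.04698 = 0.009654 mol.
n(LiOH) used = 0.2877 x 0.01402 = 0.004034 mol, which equals the excess n(HNO3).
So n(HNO3) consumed by the sample = 0.009654 - 0.004034 = 0.005621 mol.
n(NaHCO3) = 0.005621 / 1 = 0.005621 mol.
mass NaHCO3 = 0.005621 x 84.01 = 0.4722 g, so %NaHCO3 = 0.4722/0.6117 x 100 = 77.2%.

77.2%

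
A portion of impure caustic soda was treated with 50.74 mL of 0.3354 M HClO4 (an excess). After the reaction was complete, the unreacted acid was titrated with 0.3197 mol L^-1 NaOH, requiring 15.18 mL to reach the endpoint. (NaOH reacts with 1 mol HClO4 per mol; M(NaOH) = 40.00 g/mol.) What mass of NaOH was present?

Total n(HClO4) added = 0.3354 x 0.05074 = 0.01702 mol.
n(NaOH) used = 0.3197 x 0.01518 = 0.004853 mol, which equals the excess n(HClO4).
So n(HClO4) consumed by the sample = 0.01702 - 0.004853 = 0.01217 mol.
n(NaOH) = 0.01217 / 1 = 0.01217 mol.
mass = 0.01217 mol x 40.00 g/mol = 0.487 g.

0.487 g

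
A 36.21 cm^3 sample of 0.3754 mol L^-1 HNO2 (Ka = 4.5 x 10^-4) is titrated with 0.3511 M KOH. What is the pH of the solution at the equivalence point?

n(HNO2) = 0.3754 x 0.03621 = 0.01359 mol; V(KOH) at equivalence = 0.01359/0.3511 = 0.03872 L.
At equivalence all the acid is converted to NO2-; total volume = 0.03621 + 0.03872 = 0.07493 L, so [NO2-] = 0.01359/0.07493 = 0.1814 M.
Kb = Kw/Ka = 1.0e-14 / 4.5 x 10^-4 = 2.22e-11.
[OH^-] = sqrt(Kb x [NO2-]) = sqrt(2.22e-11 x 0.1814) = 2.01e-6 M.
pOH = 5.70, so pH = 14.00 - 5.70 = 8.30.

8.30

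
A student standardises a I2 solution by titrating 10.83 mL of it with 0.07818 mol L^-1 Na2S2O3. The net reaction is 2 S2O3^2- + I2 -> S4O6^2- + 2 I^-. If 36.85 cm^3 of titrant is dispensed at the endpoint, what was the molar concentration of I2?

n(Na2S2O3) = 0.07818 x 0.03685 = 0.002881 mol.
From the balanced equation, 2 mol Na2S2O3 reacts with 1 mol I2, so n(I2) = 0.002881 x 1/2 = 0.001440 mol.
[I2] = 0.001440 / 0.01083 L = 0.133 M.

0.133 M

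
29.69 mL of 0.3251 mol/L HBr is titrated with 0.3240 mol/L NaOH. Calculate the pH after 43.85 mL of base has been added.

12.79

n(acid) = 0.3251 x 0.02969 = 0.009652 mol; n(NaOH) added = 0.3240 x 0.04385 = 0.01421 mol.
Base is in excess by 0.01421 - 0.009652 = 0.004555 mol in a total volume of 0.07354 L.
[OH^-] = 0.004555/0.07354 = 0.06194 M, so pOH = 1.21 and pH = 14.00 - 1.21 = 12.79.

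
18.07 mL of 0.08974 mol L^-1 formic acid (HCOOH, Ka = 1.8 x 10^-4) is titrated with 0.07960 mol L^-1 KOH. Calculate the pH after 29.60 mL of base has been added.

n(acid) = 0.08974 x 0.01807 = 0.001622 mol; n(KOH) added = 0.07960 x 0.02960 = 0.002356 mol.
Base is in excess by 0.002356 - 0.001622 = 0.0007346 mol in a total volume of 0.04767 L.
[OH^-] = 0.0007346/0.04767 = 0.01541 M, so pOH = 1.81 and pH = 14.00 - 1.81 = 12.19.

12.19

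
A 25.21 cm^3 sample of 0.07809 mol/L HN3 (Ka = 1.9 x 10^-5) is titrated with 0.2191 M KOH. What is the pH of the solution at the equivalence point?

8.74

n(HN3) = 0.07809 x 0.02521 = 0.001969 mol; V(KOH) at equivalence = 0.001969/0.2191 = 0.008985 L.
At equivalence all the acid is converted to N3-; total volume = 0.02521 + 0.008985 = 0.03420 L, so [N3-] = 0.001969/0.03420 = 0.05757 M.
Kb = Kw/Ka = 1.0e-14 / 1.9 x 10^-5 = 5.26e-10.
[OH^-] = sqrt(Kb x [N3-]) = sqrt(5.26e-10 x 0.05757) = 5.50e-6 M.
pOH = 5.26, so pH = 14.00 - 5.26 = 8.74.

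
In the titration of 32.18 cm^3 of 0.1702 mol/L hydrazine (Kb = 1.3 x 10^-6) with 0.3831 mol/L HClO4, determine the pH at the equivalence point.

4.52

n(N2H4) = 0.1702 x 0.03218 = 0.005477 mol; V(HClO4) at equivalence = 0.005477/0.3831 = 0.01430 L.
At equivalence the base is fully converted to N2H5+; total volume = 0.04648 L, so [N2H5+] = 0.005477/0.04648 = 0.1178 M.
Ka(N2H5+) = Kw/Kb = 1.0e-14 / 1.3 x 10^-6 = 7.69e-9.
[H^+] = sqrt(Ka x [N2H5+]) = sqrt(7.69e-9 x 0.1178) = 3.01e-5 M.
pH = -log(3.01e-5) = 4.52.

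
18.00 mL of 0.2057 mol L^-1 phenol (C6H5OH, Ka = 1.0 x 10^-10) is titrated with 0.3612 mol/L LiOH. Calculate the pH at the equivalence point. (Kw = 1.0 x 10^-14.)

n(C6H5OH) = 0.2057 x 0.01800 = 0.003703 mol; V(LiOH) at equivalence = 0.003703/0.3612 = 0.01025 L.
At equivalence all the acid is converted to C6H5O-; total volume = 0.01800 + 0.01025 = 0.02825 L, so [C6H5O-] = 0.003703/0.02825 = 0.1311 M.
Kb = Kw/Ka = 1.0e-14 / 1.0 x 10^-10 = 0.000100.
[OH^-] = sqrt(Kb x [C6H5O-]) = sqrt(0.000100 x 0.1311) = 0.00362 M.
pOH = 2.44, so pH = 14.00 - 2.44 = 11.56.

11.56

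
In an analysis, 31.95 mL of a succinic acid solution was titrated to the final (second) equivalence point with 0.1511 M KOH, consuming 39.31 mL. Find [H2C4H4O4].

0.0930 M

n(KOH) = 0.1511 x 0.03931 = 0.005940 mol.
At the final (second) equivalence point, 2 mol OH^- react per mol H2C4H4O4, so n(H2C4H4O4) = 0.005940 / 2 = 0.002970 mol.
[H2C4H4O4] = 0.002970 / 0.03195 L = 0.0930 M.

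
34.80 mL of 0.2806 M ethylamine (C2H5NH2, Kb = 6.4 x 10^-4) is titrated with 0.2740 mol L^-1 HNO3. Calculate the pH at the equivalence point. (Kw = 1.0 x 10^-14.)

n(C2H5NH2) = 0.2806 x 0.03480 = 0.009765 mol; V(HNO3) at equivalence = 0.009765/0.2740 = 0.03564 L.
At equivalence the base is fully converted to C2H5NH3+; total volume = 0.07044 L, so [C2H5NH3+] = 0.009765/0.07044 = 0.1386 M.
Ka(C2H5NH3+) = Kw/Kb = 1.0e-14 / 6.4 x 10^-4 = 1.56e-11.
[H^+] = sqrt(Ka x [C2H5NH3+]) = sqrt(1.56e-11 x 0.1386) = 1.47e-6 M.
pH = -log(1.47e-6) = 5.83.

5.83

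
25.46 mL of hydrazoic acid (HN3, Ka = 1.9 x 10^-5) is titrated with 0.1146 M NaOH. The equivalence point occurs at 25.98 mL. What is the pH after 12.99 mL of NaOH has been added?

12.99 mL is exactly half the equivalence volume (25.98/2), i.e. the half-equivalence point.
There, n(HA) = n(A^-), so pH = pKa = -log(1.9 x 10^-5) = 4.72.

4.72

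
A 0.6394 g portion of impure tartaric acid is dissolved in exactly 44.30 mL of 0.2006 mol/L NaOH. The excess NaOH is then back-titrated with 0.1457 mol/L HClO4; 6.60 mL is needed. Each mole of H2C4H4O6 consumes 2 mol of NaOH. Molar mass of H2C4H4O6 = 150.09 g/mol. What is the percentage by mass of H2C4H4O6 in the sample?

93.0%

Total n(NaOH) added = 0.2006 x 0.04430 = 0.008887 mol.
n(HClO4) used = 0.1457 x 0.006600 = 0.0009616 mol, which equals the excess n(NaOH).
So n(NaOH) consumed by the sample = 0.008887 - 0.0009616 = 0.007925 mol.
n(H2C4H4O6) = 0.007925 / 2 = 0.003962 mol.
mass H2C4H4O6 = 0.003962 x 150.09 = 0.5947 g, so %H2C4H4O6 = 0.5947/0.6394 x 100 = 93.0%.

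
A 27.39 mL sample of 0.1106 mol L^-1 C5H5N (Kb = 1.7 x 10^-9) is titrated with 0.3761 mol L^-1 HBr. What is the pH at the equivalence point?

3.15

n(C5H5N) = 0.1106 x 0.02739 = 0.003029 mol; V(HBr) at equivalence = 0.003029/0.3761 = 0.008055 L.
At equivalence the base is fully converted to C5H5NH+; total volume = 0.03544 L, so [C5H5NH+] = 0.003029/0.03544 = 0.08547 M.
Ka(C5H5NH+) = Kw/Kb = 1.0e-14 / 1.7 x 10^-9 = 5.88e-6.
[H^+] = sqrt(Ka x [C5H5NH+]) = sqrt(5.88e-6 x 0.08547) = 0.000709 M.
pH = -log(0.000709) = 3.15.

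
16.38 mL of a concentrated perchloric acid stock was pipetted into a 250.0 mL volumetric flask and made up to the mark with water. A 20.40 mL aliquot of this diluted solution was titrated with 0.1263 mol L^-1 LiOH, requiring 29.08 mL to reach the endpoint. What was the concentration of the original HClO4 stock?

2.75 M

n(LiOH) = 0.1263 x 0.02908 = 0.003673 mol.
n(HClO4) in the aliquot = 0.003673 mol.
[diluted HClO4] = 0.003673 / 0.02040 = 0.1800 M.
Dilution factor = 250.0/16.38 = 15.26, so [stock] = 0.1800 x 15.26 = 2.75 M.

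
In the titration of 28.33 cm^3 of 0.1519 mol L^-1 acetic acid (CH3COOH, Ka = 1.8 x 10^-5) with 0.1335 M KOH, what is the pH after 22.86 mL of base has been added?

5.13

Initial n(CH3COOH) = 0.1519 x 0.02833 = 0.004303 mol.
n(KOH) added = 0.1335 x 0.02286 = 0.003052 mol, converting that many moles of CH3COOH to CH3COO-.
Remaining n(CH3COOH) = 0.001252 mol; n(CH3COO-) = 0.003052 mol.
By Henderson-Hasselbalch, pH = pKa + log([A^-]/[HA]) = 4.74 + log(0.003052/0.001252) = 4.74 + (+0.39) = 5.13.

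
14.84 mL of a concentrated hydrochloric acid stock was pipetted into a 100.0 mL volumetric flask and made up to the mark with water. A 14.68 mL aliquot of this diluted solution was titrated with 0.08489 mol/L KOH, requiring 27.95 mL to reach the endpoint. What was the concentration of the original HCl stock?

n(KOH) = 0.08489 x 0.02795 = 0.002373 mol.
n(HCl) in the aliquot = 0.002373 mol.
[diluted HCl] = 0.002373 / 0.01468 = 0.1616 M.
Dilution factor = 100.0/14.84 = 6.739, so [stock] = 0.1616 x 6.739 = 1.09 M.

1.09 M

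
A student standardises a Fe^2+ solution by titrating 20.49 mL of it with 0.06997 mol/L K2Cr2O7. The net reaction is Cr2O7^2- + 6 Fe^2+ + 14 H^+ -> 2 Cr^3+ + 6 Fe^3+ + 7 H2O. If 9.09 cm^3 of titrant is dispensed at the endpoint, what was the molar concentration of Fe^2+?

0.186 M

n(K2Cr2O7) = 0.06997 x 0.009090 = 0.0006360 mol.
From the balanced equation, 1 mol K2Cr2O7 reacts with 6 mol Fe^2+, so n(Fe^2+) = 0.0006360 x 6/1 = 0.003816 mol.
[Fe^2+] = 0.003816 / 0.02049 L = 0.186 M.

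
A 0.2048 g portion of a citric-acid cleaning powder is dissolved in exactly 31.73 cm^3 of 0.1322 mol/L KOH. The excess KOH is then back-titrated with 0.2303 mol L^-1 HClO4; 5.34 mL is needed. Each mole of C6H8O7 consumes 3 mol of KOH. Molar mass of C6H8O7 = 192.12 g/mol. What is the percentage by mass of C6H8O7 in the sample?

Total n(KOH) added = 0.1322 x 0.03173 = 0.004195 mol.
n(HClO4) used = 0.2303 x 0.005340 = 0.001230 mol, which equals the excess n(KOH).
So n(KOH) consumed by the sample = 0.004195 - 0.001230 = 0.002965 mol.
n(C6H8O7) = 0.002965 / 3 = 0.0009883 mol.
mass C6H8O7 = 0.0009883 x 192.12 = 0.1899 g, so %C6H8O7 = 0.1899/0.2048 x 100 = 92.7%.

92.7%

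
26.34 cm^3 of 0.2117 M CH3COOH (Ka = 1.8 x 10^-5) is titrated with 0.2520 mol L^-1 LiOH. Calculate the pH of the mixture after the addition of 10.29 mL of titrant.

Initial n(CH3COOH) = 0.2117 x 0.02634 = 0.005576 mol.
n(LiOH) added = 0.2520 x 0.01029 = 0.002593 mol, converting that many moles of CH3COOH to CH3COO-.
Remaining n(CH3COOH) = 0.002983 mol; n(CH3COO-) = 0.002593 mol.
By Henderson-Hasselbalch, pH = pKa + log([A^-]/[HA]) = 4.74 + log(0.002593/0.002983) = 4.74 + (-0.06) = 4.68.

4.68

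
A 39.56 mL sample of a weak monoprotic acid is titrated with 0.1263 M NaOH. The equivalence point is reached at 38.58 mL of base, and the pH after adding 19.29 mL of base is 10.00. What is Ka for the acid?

1.0 x 10^-10

19.29 mL is half of the equivalence volume, so this is the half-equivalence point where [HA] = [A^-].
At half-equivalence pH = pKa, so pKa = 10.00.
Ka = 10^(-10.00) = 1.0 x 10^-10.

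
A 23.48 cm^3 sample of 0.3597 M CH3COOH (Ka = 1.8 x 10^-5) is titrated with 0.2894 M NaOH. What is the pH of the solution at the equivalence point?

n(CH3COOH) = 0.3597 x 0.02348 = 0.008446 mol; V(NaOH) at equivalence = 0.008446/0.2894 = 0.02918 L.
At equivalence all the acid is converted to CH3COO-; total volume = 0.02348 + 0.02918 = 0.05266 L, so [CH3COO-] = 0.008446/0.05266 = 0.1604 M.
Kb = Kw/Ka = 1.0e-14 / 1.8 x 10^-5 = 5.56e-10.
[OH^-] = sqrt(Kb x [CH3COO-]) = sqrt(5.56e-10 x 0.1604) = 9.44e-6 M.
pOH = 5.03, so pH = 14.00 - 5.03 = 8.97.

8.97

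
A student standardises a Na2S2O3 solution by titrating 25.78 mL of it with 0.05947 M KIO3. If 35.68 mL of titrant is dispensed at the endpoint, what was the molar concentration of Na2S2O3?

0.494 M

n(KIO3) = 0.05947 x 0.03568 = 0.002122 mol.
From the balanced equation, 1 mol KIO3 reacts with 6 mol Na2S2O3, so n(Na2S2O3) = 0.002122 x 6/1 = 0.01273 mol.
[Na2S2O3] = 0.01273 / 0.02578 L = 0.494 M.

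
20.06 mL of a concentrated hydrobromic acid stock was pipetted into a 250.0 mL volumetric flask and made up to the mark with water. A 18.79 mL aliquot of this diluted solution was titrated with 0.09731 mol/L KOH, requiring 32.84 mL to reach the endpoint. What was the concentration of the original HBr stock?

2.12 M

n(KOH) = 0.09731 x 0.03284 = 0.003196 mol.
n(HBr) in the aliquot = 0.003196 mol.
[diluted HBr] = 0.003196 / 0.01879 = 0.1701 M.
Dilution factor = 250.0/20.06 = 12.46, so [stock] = 0.1701 x 12.46 = 2.12 M.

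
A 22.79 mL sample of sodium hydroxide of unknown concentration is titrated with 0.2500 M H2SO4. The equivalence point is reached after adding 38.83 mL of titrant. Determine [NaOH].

0.852 M

n(H2SO4) delivered = 0.2500 x 0.03883 = 0.009707 mol.
The reaction is 2 NaOH + 1 H2SO4, so n(NaOH) = 0.009707 x 2/1 = 0.01941 mol.
[NaOH] = 0.01941 mol / 0.02279 L = 0.852 M.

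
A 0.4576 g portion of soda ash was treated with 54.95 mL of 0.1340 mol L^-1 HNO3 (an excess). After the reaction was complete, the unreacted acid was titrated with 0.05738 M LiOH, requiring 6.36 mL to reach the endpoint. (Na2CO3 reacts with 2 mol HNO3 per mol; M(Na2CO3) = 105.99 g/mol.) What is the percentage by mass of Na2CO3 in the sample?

81.0%

Total n(HNO3) added = 0.1340 x 0.05495 = 0.007363 mol.
n(LiOH) used = 0.05738 x 0.006360 = 0.0003649 mol, which equals the excess n(HNO3).
So n(HNO3) consumed by the sample = 0.007363 - 0.0003649 = 0.006998 mol.
n(Na2CO3) = 0.006998 / 2 = 0.003499 mol.
mass Na2CO3 = 0.003499 x 105.99 = 0.3709 g, so %Na2CO3 = 0.3709/0.4576 x 100 = 81.0%.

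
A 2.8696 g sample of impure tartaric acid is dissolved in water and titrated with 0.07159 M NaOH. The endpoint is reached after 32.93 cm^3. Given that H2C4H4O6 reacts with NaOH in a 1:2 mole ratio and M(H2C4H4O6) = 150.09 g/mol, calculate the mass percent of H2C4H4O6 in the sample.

6.17%

n(NaOH) = 0.07159 x 0.03293 = 0.002357 mol.
n(H2C4H4O6) = 0.002357 / 2 = 0.001179 mol.
mass of H2C4H4O6 = 0.001179 x 150.09 = 0.1769 g.
% purity = 0.1769 / 2.8696 x 100 = 6.17%.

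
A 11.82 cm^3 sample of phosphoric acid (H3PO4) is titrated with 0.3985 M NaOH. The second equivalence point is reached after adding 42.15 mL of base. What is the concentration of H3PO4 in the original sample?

n(NaOH) = 0.3985 x 0.04215 = 0.01680 mol.
At the second equivalence point, 2 mol OH^- react per mol H3PO4, so n(H3PO4) = 0.01680 / 2 = 0.008398 mol.
[H3PO4] = 0.008398 / 0.01182 L = 0.711 M.

0.711 M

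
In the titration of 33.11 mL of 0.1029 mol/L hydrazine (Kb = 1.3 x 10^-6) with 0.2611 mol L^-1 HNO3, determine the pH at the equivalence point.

n(N2H4) = 0.1029 x 0.03311 = 0.003407 mol; V(HNO3) at equivalence = 0.003407/0.2611 = 0.01305 L.
At equivalence the base is fully converted to N2H5+; total volume = 0.04616 L, so [N2H5+] = 0.003407/0.04616 = 0.07381 M.
Ka(N2H5+) = Kw/Kb = 1.0e-14 / 1.3 x 10^-6 = 7.69e-9.
[H^+] = sqrt(Ka x [N2H5+]) = sqrt(7.69e-9 x 0.07381) = 2.38e-5 M.
pH = -log(2.38e-5) = 4.62.

4.62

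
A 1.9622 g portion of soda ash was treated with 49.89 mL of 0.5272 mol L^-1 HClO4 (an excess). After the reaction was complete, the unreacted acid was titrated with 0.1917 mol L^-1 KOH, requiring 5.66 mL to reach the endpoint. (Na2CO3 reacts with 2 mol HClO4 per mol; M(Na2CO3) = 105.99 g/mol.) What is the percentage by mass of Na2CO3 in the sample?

Total n(HClO4) added = 0.5272 x 0.04989 = 0.02630 mol.
n(KOH) used = 0.1917 x 0.005660 = 0.001085 mol, which equals the excess n(HClO4).
So n(HClO4) consumed by the sample = 0.02630 - 0.001085 = 0.02522 mol.
n(Na2CO3) = 0.02522 / 2 = 0.01261 mol.
mass Na2CO3 = 0.01261 x 105.99 = 1.336 g, so %Na2CO3 = 1.336/1.9622 x 100 = 68.1%.

68.1%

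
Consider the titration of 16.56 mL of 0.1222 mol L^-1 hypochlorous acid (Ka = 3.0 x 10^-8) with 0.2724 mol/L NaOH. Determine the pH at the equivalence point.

n(HClO) = 0.1222 x 0.01656 = 0.002024 mol; V(NaOH) at equivalence = 0.002024/0.2724 = 0.007429 L.
At equivalence all the acid is converted to ClO-; total volume = 0.01656 + 0.007429 = 0.02399 L, so [ClO-] = 0.002024/0.02399 = 0.08436 M.
Kb = Kw/Ka = 1.0e-14 / 3.0 x 10^-8 = 3.33e-7.
[OH^-] = sqrt(Kb x [ClO-]) = sqrt(3.33e-7 x 0.08436) = 0.000168 M.
pOH = 3.78, so pH = 14.00 - 3.78 = 10.22.

10.22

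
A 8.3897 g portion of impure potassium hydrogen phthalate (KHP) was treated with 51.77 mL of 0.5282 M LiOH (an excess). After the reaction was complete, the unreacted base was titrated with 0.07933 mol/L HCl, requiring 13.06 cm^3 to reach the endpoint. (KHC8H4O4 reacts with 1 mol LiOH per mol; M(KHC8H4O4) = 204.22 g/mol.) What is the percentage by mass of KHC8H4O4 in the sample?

Total n(LiOH) added = 0.5282 x 0.05177 = 0.02734 mol.
n(HCl) used = 0.07933 x 0.01306 = 0.001036 mol, which equals the excess n(LiOH).
So n(LiOH) consumed by the sample = 0.02734 - 0.001036 = 0.02631 mol.
n(KHC8H4O4) = 0.02631 / 1 = 0.02631 mol.
mass KHC8H4O4 = 0.02631 x 204.22 = 5.373 g, so %KHC8H4O4 = 5.373/8.3897 x 100 = 64.0%.

64.0%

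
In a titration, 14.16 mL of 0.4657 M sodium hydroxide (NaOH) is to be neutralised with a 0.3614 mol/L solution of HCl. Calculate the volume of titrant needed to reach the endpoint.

n(NaOH) = 0.4657 mol/L x 0.01416 L = 0.006594 mol.
At equivalence n(HCl) = n(NaOH) = 0.006594 mol.
V(HCl) = 0.006594 / 0.3614 = 0.01825 L = 18.2 mL.

18.2 mL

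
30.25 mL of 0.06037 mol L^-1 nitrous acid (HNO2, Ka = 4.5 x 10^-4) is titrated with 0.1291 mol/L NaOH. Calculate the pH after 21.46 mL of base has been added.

n(acid) = 0.06037 x 0.03025 = 0.001826 mol; n(NaOH) added = 0.1291 x 0.02146 = 0.002770 mol.
Base is in excess by 0.002770 - 0.001826 = 0.0009443 mol in a total volume of 0.05171 L.
[OH^-] = 0.0009443/0.05171 = 0.01826 M, so pOH = 1.74 and pH = 14.00 - 1.74 = 12.26.

12.26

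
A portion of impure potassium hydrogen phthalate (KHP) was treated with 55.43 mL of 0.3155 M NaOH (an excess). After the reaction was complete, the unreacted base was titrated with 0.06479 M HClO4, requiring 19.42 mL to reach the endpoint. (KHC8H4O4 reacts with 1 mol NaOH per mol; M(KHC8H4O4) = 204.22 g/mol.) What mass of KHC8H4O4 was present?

3.31 g

Total n(NaOH) added = 0.3155 x 0.05543 = 0.01749 mol.
n(HClO4) used = 0.06479 x 0.01942 = 0.001258 mol, which equals the excess n(NaOH).
So n(NaOH) consumed by the sample = 0.01749 - 0.001258 = 0.01623 mol.
n(KHC8H4O4) = 0.01623 / 1 = 0.01623 mol.
mass = 0.01623 mol x 204.22 g/mol = 3.31 g.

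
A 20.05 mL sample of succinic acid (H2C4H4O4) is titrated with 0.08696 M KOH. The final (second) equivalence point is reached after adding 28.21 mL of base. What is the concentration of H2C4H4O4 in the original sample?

n(KOH) = 0.08696 x 0.02821 = 0.002453 mol.
At the final (second) equivalence point, 2 mol OH^- react per mol H2C4H4O4, so n(H2C4H4O4) = 0.002453 / 2 = 0.001227 mol.
[H2C4H4O4] = 0.001227 / 0.02005 L = 0.0612 M.

0.0612 M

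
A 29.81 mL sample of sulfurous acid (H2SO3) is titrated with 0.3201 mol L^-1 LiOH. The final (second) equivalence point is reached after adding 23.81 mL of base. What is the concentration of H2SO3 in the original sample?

0.128 M

n(LiOH) = 0.3201 x 0.02381 = 0.007622 mol.
At the final (second) equivalence point, 2 mol OH^- react per mol H2SO3, so n(H2SO3) = 0.007622 / 2 = 0.003811 mol.
[H2SO3] = 0.003811 / 0.02981 L = 0.128 M.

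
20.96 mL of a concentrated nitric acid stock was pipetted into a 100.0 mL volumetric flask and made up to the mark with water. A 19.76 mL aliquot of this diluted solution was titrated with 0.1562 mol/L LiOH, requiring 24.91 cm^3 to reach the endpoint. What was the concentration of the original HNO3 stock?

0.939 M

n(LiOH) = 0.1562 x 0.02491 = 0.003891 mol.
n(HNO3) in the aliquot = 0.003891 mol.
[diluted HNO3] = 0.003891 / 0.01976 = 0.1969 M.
Dilution factor = 100.0/20.96 = 4.771, so [stock] = 0.1969 x 4.771 = 0.939 M.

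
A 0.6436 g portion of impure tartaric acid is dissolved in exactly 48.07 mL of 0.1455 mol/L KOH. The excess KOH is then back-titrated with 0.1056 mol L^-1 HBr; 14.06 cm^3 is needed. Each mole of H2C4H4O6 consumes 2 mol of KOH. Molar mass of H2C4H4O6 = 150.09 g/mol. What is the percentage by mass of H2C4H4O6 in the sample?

Total n(KOH) added = 0.1455 x 0.04807 = 0.006994 mol.
n(HBr) used = 0.1056 x 0.01406 = 0.001485 mol, which equals the excess n(KOH).
So n(KOH) consumed by the sample = 0.006994 - 0.001485 = 0.005509 mol.
n(H2C4H4O6) = 0.005509 / 2 = 0.002755 mol.
mass H2C4H4O6 = 0.002755 x 150.09 = 0.4135 g, so %H2C4H4O6 = 0.4135/0.6436 x 100 = 64.2%.

64.2%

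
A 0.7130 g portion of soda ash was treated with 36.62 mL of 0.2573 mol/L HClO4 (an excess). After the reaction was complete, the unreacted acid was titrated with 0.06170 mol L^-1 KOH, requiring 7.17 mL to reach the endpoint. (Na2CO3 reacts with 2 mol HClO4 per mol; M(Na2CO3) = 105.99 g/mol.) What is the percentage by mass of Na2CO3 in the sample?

66.7%

Total n(HClO4) added = 0.2573 x 0.03662 = 0.009422 mol.
n(KOH) used = 0.06170 x 0.007170 = 0.0004424 mol, which equals the excess n(HClO4).
So n(HClO4) consumed by the sample = 0.009422 - 0.0004424 = 0.008980 mol.
n(Na2CO3) = 0.008980 / 2 = 0.004490 mol.
mass Na2CO3 = 0.004490 x 105.99 = 0.4759 g, so %Na2CO3 = 0.4759/0.7130 x 100 = 66.7%.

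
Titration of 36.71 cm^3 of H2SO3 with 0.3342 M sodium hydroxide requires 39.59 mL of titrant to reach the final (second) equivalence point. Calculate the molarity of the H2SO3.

0.180 M

n(NaOH) = 0.3342 x 0.03959 = 0.01323 mol.
At the final (second) equivalence point, 2 mol OH^- react per mol H2SO3, so n(H2SO3) = 0.01323 / 2 = 0.006615 mol.
[H2SO3] = 0.006615 / 0.03671 L = 0.180 M.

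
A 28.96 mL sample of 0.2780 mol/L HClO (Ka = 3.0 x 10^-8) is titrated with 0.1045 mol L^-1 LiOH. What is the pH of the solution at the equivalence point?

10.20

n(HClO) = 0.2780 x 0.02896 = 0.008051 mol; V(LiOH) at equivalence = 0.008051/0.1045 = 0.07704 L.
At equivalence all the acid is converted to ClO-; total volume = 0.02896 + 0.07704 = 0.1060 L, so [ClO-] = 0.008051/0.1060 = 0.07595 M.
Kb = Kw/Ka = 1.0e-14 / 3.0 x 10^-8 = 3.33e-7.
[OH^-] = sqrt(Kb x [ClO-]) = sqrt(3.33e-7 x 0.07595) = 0.000159 M.
pOH = 3.80, so pH = 14.00 - 3.80 = 10.20.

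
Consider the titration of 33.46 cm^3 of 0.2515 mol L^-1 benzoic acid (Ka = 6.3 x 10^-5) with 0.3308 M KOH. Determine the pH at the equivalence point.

n(C6H5COOH) = 0.2515 x 0.03346 = 0.008415 mol; V(KOH) at equivalence = 0.008415/0.3308 = 0.02544 L.
At equivalence all the acid is converted to C6H5COO-; total volume = 0.03346 + 0.02544 = 0.05890 L, so [C6H5COO-] = 0.008415/0.05890 = 0.1429 M.
Kb = Kw/Ka = 1.0e-14 / 6.3 x 10^-5 = 1.59e-10.
[OH^-] = sqrt(Kb x [C6H5COO-]) = sqrt(1.59e-10 x 0.1429) = 4.76e-6 M.
pOH = 5.32, so pH = 14.00 - 5.32 = 8.68.

8.68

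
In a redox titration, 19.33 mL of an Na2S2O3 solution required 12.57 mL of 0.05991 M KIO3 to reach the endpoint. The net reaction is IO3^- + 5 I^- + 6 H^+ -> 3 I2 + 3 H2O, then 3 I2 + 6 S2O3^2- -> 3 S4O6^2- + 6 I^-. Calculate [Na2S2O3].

0.234 M

n(KIO3) = 0.05991 x 0.01257 = 0.0007531 mol.
From the balanced equation, 1 mol KIO3 reacts with 6 mol Na2S2O3, so n(Na2S2O3) = 0.0007531 x 6/1 = 0.004518 mol.
[Na2S2O3] = 0.004518 / 0.01933 L = 0.234 M.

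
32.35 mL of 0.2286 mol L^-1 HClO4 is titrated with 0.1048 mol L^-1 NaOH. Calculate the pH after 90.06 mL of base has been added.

12.22

n(acid) = 0.2286 x 0.03235 = 0.007395 mol; n(NaOH) added = 0.1048 x 0.09006 = 0.009438 mol.
Base is in excess by 0.009438 - 0.007395 = 0.002043 mol in a total volume of 0.1224 L.
[OH^-] = 0.002043/0.1224 = 0.01669 M, so pOH = 1.78 and pH = 14.00 - 1.78 = 12.22.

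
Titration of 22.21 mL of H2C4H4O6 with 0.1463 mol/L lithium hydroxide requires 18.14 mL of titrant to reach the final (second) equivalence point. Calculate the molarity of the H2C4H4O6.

0.0597 M

n(LiOH) = 0.1463 x 0.01814 = 0.002654 mol.
At the final (second) equivalence point, 2 mol OH^- react per mol H2C4H4O6, so n(H2C4H4O6) = 0.002654 / 2 = 0.001327 mol.
[H2C4H4O6] = 0.001327 / 0.02221 L = 0.0597 M.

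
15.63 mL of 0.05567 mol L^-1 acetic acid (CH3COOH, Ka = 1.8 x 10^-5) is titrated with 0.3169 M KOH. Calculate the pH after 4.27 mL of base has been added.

n(acid) = 0.05567 x 0.01563 = 0.0008701 mol; n(KOH) added = 0.3169 x 0.004270 = 0.001353 mol.
Base is in excess by 0.001353 - 0.0008701 = 0.0004830 mol in a total volume of 0.01990 L.
[OH^-] = 0.0004830/0.01990 = 0.02427 M, so pOH = 1.61 and pH = 14.00 - 1.61 = 12.39.

12.39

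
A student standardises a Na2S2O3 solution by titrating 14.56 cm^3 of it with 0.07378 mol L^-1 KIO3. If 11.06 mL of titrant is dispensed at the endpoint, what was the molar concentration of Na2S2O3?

n(KIO3) = 0.07378 x 0.01106 = 0.0008160 mol.
From the balanced equation, 1 mol KIO3 reacts with 6 mol Na2S2O3, so n(Na2S2O3) = 0.0008160 x 6/1 = 0.004896 mol.
[Na2S2O3] = 0.004896 / 0.01456 L = 0.336 M.

0.336 M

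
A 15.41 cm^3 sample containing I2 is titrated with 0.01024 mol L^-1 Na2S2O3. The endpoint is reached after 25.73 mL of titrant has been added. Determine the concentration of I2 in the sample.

n(Na2S2O3) = 0.01024 x 0.02573 = 0.0002635 mol.
From the balanced equation, 2 mol Na2S2O3 reacts with 1 mol I2, so n(I2) = 0.0002635 x 1/2 = 0.0001317 mol.
[I2] = 0.0001317 / 0.01541 L = 0.00855 M.

0.00855 M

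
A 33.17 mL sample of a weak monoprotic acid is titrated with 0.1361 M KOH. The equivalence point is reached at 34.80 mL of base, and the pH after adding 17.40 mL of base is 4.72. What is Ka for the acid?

1.9 x 10^-5

17.40 mL is half of the equivalence volume, so this is the half-equivalence point where [HA] = [A^-].
At half-equivalence pH = pKa, so pKa = 4.72.
Ka = 10^(-4.72) = 1.9 x 10^-5.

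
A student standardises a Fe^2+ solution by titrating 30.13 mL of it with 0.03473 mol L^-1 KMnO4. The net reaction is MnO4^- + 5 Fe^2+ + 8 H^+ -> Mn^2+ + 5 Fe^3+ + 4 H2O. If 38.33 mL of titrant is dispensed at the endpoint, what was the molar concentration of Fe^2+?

0.221 M

n(KMnO4) = 0.03473 x 0.03833 = 0.001331 mol.
From the balanced equation, 1 mol KMnO4 reacts with 5 mol Fe^2+, so n(Fe^2+) = 0.001331 x 5/1 = 0.006656 mol.
[Fe^2+] = 0.006656 / 0.03013 L = 0.221 M.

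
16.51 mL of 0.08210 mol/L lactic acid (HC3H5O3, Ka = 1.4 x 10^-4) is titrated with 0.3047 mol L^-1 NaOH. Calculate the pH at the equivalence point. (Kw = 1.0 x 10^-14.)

n(HC3H5O3) = 0.08210 x 0.01651 = 0.001355 mol; V(NaOH) at equivalence = 0.001355/0.3047 = 0.004449 L.
At equivalence all the acid is converted to C3H5O3-; total volume = 0.01651 + 0.004449 = 0.02096 L, so [C3H5O3-] = 0.001355/0.02096 = 0.06467 M.
Kb = Kw/Ka = 1.0e-14 / 1.4 x 10^-4 = 7.14e-11.
[OH^-] = sqrt(Kb x [C3H5O3-]) = sqrt(7.14e-11 x 0.06467) = 2.15e-6 M.
pOH = 5.67, so pH = 14.00 - 5.67 = 8.33.

8.33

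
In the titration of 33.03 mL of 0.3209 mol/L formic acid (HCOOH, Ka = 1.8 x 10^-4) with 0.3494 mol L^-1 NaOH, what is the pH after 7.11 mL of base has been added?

3.23

Initial n(HCOOH) = 0.3209 x 0.03303 = 0.01060 mol.
n(NaOH) added = 0.3494 x 0.007110 = 0.002484 mol, converting that many moles of HCOOH to HCOO-.
Remaining n(HCOOH) = 0.008115 mol; n(HCOO-) = 0.002484 mol.
By Henderson-Hasselbalch, pH = pKa + log([A^-]/[HA]) = 3.74 + log(0.002484/0.008115) = 3.74 + (-0.51) = 3.23.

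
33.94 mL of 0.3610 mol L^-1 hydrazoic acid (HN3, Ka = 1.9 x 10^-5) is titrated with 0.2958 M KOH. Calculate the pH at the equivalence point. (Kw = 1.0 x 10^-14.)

n(HN3) = 0.3610 x 0.03394 = 0.01225 mol; V(KOH) at equivalence = 0.01225/0.2958 = 0.04142 L.
At equivalence all the acid is converted to N3-; total volume = 0.03394 + 0.04142 = 0.07536 L, so [N3-] = 0.01225/0.07536 = 0.1626 M.
Kb = Kw/Ka = 1.0e-14 / 1.9 x 10^-5 = 5.26e-10.
[OH^-] = sqrt(Kb x [N3-]) = sqrt(5.26e-10 x 0.1626) = 9.25e-6 M.
pOH = 5.03, so pH = 14.00 - 5.03 = 8.97.

8.97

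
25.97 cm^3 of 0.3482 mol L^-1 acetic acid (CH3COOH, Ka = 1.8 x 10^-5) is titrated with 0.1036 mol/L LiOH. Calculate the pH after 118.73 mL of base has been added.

n(acid) = 0.3482 x 0.02597 = 0.009043 mol; n(LiOH) added = 0.1036 x 0.1187 = 0.01230 mol.
Base is in excess by 0.01230 - 0.009043 = 0.003258 mol in a total volume of 0.1447 L.
[OH^-] = 0.003258/0.1447 = 0.02251 M, so pOH = 1.65 and pH = 14.00 - 1.65 = 12.35.

12.35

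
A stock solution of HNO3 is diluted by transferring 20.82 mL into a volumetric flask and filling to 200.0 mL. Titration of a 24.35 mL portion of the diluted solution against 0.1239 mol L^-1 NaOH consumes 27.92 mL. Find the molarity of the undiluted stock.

n(NaOH) = 0.1239 x 0.02792 = 0.003459 mol.
n(HNO3) in the aliquot = 0.003459 mol.
[diluted HNO3] = 0.003459 / 0.02435 = 0.1421 M.
Dilution factor = 200.0/20.82 = 9.606, so [stock] = 0.1421 x 9.606 = 1.36 M.

1.36 M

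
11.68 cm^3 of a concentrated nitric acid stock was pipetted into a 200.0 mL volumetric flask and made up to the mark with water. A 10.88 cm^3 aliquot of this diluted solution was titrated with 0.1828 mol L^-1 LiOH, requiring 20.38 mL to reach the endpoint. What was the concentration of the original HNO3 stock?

n(LiOH) = 0.1828 x 0.02038 = 0.003725 mol.
n(HNO3) in the aliquot = 0.003725 mol.
[diluted HNO3] = 0.003725 / 0.01088 = 0.3424 M.
Dilution factor = 200.0/11.68 = 17.12, so [stock] = 0.3424 x 17.12 = 5.86 M.

5.86 M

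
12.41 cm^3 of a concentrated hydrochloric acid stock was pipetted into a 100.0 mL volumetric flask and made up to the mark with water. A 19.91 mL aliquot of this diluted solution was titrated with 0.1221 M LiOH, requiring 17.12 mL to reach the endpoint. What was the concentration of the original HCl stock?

0.846 M

n(LiOH) = 0.1221 x 0.01712 = 0.002090 mol.
n(HCl) in the aliquot = 0.002090 mol.
[diluted HCl] = 0.002090 / 0.01991 = 0.1050 M.
Dilution factor = 100.0/12.41 = 8.058, so [stock] = 0.1050 x 8.058 = 0.846 M.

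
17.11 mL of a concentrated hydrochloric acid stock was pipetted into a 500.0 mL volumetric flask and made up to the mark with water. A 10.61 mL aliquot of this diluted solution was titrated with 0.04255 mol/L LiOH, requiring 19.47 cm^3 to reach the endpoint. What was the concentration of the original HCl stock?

2.28 M

n(LiOH) = 0.04255 x 0.01947 = 0.0008284 mol.
n(HCl) in the aliquot = 0.0008284 mol.
[diluted HCl] = 0.0008284 / 0.01061 = 0.07808 M.
Dilution factor = 500.0/17.11 = 29.22, so [stock] = 0.07808 x 29.22 = 2.28 M.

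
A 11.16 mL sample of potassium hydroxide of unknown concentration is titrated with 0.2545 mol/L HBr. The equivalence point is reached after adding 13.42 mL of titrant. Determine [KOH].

n(HBr) delivered = 0.2545 x 0.01342 = 0.003415 mol.
For a 1:1 reaction, n(KOH) = 0.003415 mol.
[KOH] = 0.003415 mol / 0.01116 L = 0.306 M.

0.306 M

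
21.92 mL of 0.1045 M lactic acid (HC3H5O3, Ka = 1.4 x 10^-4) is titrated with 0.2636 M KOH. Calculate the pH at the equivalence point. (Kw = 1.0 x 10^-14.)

n(HC3H5O3) = 0.1045 x 0.02192 = 0.002291 mol; V(KOH) at equivalence = 0.002291/0.2636 = 0.008690 L.
At equivalence all the acid is converted to C3H5O3-; total volume = 0.02192 + 0.008690 = 0.03061 L, so [C3H5O3-] = 0.002291/0.03061 = 0.07483 M.
Kb = Kw/Ka = 1.0e-14 / 1.4 x 10^-4 = 7.14e-11.
[OH^-] = sqrt(Kb x [C3H5O3-]) = sqrt(7.14e-11 x 0.07483) = 2.31e-6 M.
pOH = 5.64, so pH = 14.00 - 5.64 = 8.36.

8.36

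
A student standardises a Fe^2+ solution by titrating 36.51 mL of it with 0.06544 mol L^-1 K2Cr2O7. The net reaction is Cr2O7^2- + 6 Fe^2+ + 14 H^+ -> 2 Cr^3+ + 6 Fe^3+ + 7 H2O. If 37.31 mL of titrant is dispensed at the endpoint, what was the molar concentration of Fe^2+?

0.401 M

n(K2Cr2O7) = 0.06544 x 0.03731 = 0.002442 mol.
From the balanced equation, 1 mol K2Cr2O7 reacts with 6 mol Fe^2+, so n(Fe^2+) = 0.002442 x 6/1 = 0.01465 mol.
[Fe^2+] = 0.01465 / 0.03651 L = 0.401 M.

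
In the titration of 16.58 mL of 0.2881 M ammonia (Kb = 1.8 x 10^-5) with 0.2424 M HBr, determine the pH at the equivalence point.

5.07

n(NH3) = 0.2881 x 0.01658 = 0.004777 mol; V(HBr) at equivalence = 0.004777/0.2424 = 0.01971 L.
At equivalence the base is fully converted to NH4+; total volume = 0.03629 L, so [NH4+] = 0.004777/0.03629 = 0.1316 M.
Ka(NH4+) = Kw/Kb = 1.0e-14 / 1.8 x 10^-5 = 5.56e-10.
[H^+] = sqrt(Ka x [NH4+]) = sqrt(5.56e-10 x 0.1316) = 8.55e-6 M.
pH = -log(8.55e-6) = 5.07.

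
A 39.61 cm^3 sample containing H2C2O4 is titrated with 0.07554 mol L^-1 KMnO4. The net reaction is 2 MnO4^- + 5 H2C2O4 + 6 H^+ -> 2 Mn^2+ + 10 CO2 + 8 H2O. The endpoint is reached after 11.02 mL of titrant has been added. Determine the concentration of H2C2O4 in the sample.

n(KMnO4) = 0.07554 x 0.01102 = 0.0008325 mol.
From the balanced equation, 2 mol KMnO4 reacts with 5 mol H2C2O4, so n(H2C2O4) = 0.0008325 x 5/2 = 0.002081 mol.
[H2C2O4] = 0.002081 / 0.03961 L = 0.0525 M.

0.0525 M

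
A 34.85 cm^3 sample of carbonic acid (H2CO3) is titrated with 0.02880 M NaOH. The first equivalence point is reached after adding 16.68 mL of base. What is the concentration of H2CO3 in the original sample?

n(NaOH) = 0.02880 x 0.01668 = 0.0004804 mol.
At the first equivalence point, 1 mol OH^- react per mol H2CO3, so n(H2CO3) = 0.0004804 / 1 = 0.0004804 mol.
[H2CO3] = 0.0004804 / 0.03485 L = 0.0138 M.

0.0138 M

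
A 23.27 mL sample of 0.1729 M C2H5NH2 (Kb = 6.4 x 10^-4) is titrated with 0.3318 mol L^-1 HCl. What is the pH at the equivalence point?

n(C2H5NH2) = 0.1729 x 0.02327 = 0.004023 mol; V(HCl) at equivalence = 0.004023/0.3318 = 0.01213 L.
At equivalence the base is fully converted to C2H5NH3+; total volume = 0.03540 L, so [C2H5NH3+] = 0.004023/0.03540 = 0.1137 M.
Ka(C2H5NH3+) = Kw/Kb = 1.0e-14 / 6.4 x 10^-4 = 1.56e-11.
[H^+] = sqrt(Ka x [C2H5NH3+]) = sqrt(1.56e-11 x 0.1137) = 1.33e-6 M.
pH = -log(1.33e-6) = 5.88.

5.88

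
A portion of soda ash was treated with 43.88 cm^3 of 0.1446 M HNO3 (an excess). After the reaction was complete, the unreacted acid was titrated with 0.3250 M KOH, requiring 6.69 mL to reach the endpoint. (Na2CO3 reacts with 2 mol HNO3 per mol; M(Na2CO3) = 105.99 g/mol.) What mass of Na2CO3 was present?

Total n(HNO3) added = 0.1446 x 0.04388 = 0.006345 mol.
n(KOH) used = 0.3250 x 0.006690 = 0.002174 mol, which equals the excess n(HNO3).
So n(HNO3) consumed by the sample = 0.006345 - 0.002174 = 0.004171 mol.
n(Na2CO3) = 0.004171 / 2 = 0.002085 mol.
mass = 0.002085 mol x 105.99 g/mol = 0.221 g.

0.221 g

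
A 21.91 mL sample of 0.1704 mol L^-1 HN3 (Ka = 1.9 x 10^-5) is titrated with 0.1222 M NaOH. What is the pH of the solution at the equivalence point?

8.79

n(HN3) = 0.1704 x 0.02191 = 0.003733 mol; V(NaOH) at equivalence = 0.003733/0.1222 = 0.03055 L.
At equivalence all the acid is converted to N3-; total volume = 0.02191 + 0.03055 = 0.05246 L, so [N3-] = 0.003733/0.05246 = 0.07117 M.
Kb = Kw/Ka = 1.0e-14 / 1.9 x 10^-5 = 5.26e-10.
[OH^-] = sqrt(Kb x [N3-]) = sqrt(5.26e-10 x 0.07117) = 6.12e-6 M.
pOH = 5.21, so pH = 14.00 - 5.21 = 8.79.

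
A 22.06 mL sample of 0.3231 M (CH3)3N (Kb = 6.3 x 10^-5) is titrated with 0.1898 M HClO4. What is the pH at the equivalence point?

n((CH3)3N) = 0.3231 x 0.02206 = 0.007128 mol; V(HClO4) at equivalence = 0.007128/0.1898 = 0.03755 L.
At equivalence the base is fully converted to (CH3)3NH+; total volume = 0.05961 L, so [(CH3)3NH+] = 0.007128/0.05961 = 0.1196 M.
Ka((CH3)3NH+) = Kw/Kb = 1.0e-14 / 6.3 x 10^-5 = 1.59e-10.
[H^+] = sqrt(Ka x [(CH3)3NH+]) = sqrt(1.59e-10 x 0.1196) = 4.36e-6 M.
pH = -log(4.36e-6) = 5.36.

5.36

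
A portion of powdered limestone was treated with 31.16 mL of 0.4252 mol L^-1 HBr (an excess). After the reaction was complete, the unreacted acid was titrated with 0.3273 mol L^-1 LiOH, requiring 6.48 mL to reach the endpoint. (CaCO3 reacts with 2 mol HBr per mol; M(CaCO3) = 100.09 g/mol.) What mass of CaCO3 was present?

0.557 g

Total n(HBr) added = 0.4252 x 0.03116 = 0.01325 mol.
n(LiOH) used = 0.3273 x 0.006480 = 0.002121 mol, which equals the excess n(HBr).
So n(HBr) consumed by the sample = 0.01325 - 0.002121 = 0.01113 mol.
n(CaCO3) = 0.01113 / 2 = 0.005564 mol.
mass = 0.005564 mol x 100.09 g/mol = 0.557 g.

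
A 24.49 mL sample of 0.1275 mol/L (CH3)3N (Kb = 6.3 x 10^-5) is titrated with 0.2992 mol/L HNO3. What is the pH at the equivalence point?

5.42

n((CH3)3N) = 0.1275 x 0.02449 = 0.003122 mol; V(HNO3) at equivalence = 0.003122/0.2992 = 0.01044 L.
At equivalence the base is fully converted to (CH3)3NH+; total volume = 0.03493 L, so [(CH3)3NH+] = 0.003122/0.03493 = 0.08940 M.
Ka((CH3)3NH+) = Kw/Kb = 1.0e-14 / 6.3 x 10^-5 = 1.59e-10.
[H^+] = sqrt(Ka x [(CH3)3NH+]) = sqrt(1.59e-10 x 0.08940) = 3.77e-6 M.
pH = -log(3.77e-6) = 5.42.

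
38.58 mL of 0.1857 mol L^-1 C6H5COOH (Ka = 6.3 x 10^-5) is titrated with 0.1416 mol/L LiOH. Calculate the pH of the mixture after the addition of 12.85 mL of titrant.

Initial n(C6H5COOH) = 0.1857 x 0.03858 = 0.007164 mol.
n(LiOH) added = 0.1416 x 0.01285 = 0.001820 mol, converting that many moles of C6H5COOH to C6H5COO-.
Remaining n(C6H5COOH) = 0.005345 mol; n(C6H5COO-) = 0.001820 mol.
By Henderson-Hasselbalch, pH = pKa + log([A^-]/[HA]) = 4.20 + log(0.001820/0.005345) = 4.20 + (-0.47) = 3.73.

3.73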